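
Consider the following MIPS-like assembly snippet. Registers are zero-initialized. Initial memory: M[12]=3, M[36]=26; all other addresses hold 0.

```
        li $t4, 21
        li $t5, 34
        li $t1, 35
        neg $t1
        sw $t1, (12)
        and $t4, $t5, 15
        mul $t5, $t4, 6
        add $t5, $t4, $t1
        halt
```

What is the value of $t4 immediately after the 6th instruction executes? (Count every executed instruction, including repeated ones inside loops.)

2

after li $t4, 21: $t4=21
after li $t5, 34: $t5=34
after li $t1, 35: $t1=35
after neg $t1: $t1=-(35)=-35
sw $t1, (12) → M[12]=-35
after and $t4, $t5, 15: $t4=34&15=2
After step 6: $t4 = 2.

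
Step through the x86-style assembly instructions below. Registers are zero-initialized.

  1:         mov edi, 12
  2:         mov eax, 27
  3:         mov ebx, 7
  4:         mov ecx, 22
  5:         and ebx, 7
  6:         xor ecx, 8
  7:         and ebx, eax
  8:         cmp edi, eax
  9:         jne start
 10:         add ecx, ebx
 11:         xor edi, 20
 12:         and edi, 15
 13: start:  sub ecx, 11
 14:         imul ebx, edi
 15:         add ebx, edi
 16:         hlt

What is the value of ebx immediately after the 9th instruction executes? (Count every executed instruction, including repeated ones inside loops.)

after mov edi, 12: edi=12
after mov eax, 27: eax=27
after mov ebx, 7: ebx=7
after mov ecx, 22: ecx=22
after and ebx, 7: ebx=7&7=7
after xor ecx, 8: ecx=22^8=30
after and ebx, eax: ebx=7&27=3
cmp edi, eax  (cmp 12,27)
jne start: taken
After step 9: ebx = 3.

3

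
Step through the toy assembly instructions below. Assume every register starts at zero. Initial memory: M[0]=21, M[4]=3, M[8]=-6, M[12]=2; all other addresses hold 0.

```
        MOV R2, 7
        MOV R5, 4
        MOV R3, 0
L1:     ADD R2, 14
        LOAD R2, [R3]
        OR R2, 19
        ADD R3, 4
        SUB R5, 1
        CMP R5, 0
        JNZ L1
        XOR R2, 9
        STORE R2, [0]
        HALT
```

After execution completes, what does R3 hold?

R2=7
R5=4
R3=0
R2=7+14=21
R2=M[0]=21
R2=21|19=23
R3=0+4=4
R5=4-1=3
CMP R5, 0  (cmp 3,0)
JNZ L1: taken
R2=23+14=37
R2=M[4]=3
R2=3|19=19
R3=4+4=8
R5=3-1=2
CMP R5, 0  (cmp 2,0)
JNZ L1: taken
R2=19+14=33
R2=M[8]=-6
R2=(-6)|19=-5
R3=8+4=12
R5=2-1=1
CMP R5, 0  (cmp 1,0)
JNZ L1: taken
R2=(-5)+14=9
R2=M[12]=2
R2=2|19=19
R3=12+4=16
R5=1-1=0
CMP R5, 0  (cmp 0,0)
JNZ L1: not taken
R2=19^9=26
STORE R2, [0] → M[0]=26
halt.

16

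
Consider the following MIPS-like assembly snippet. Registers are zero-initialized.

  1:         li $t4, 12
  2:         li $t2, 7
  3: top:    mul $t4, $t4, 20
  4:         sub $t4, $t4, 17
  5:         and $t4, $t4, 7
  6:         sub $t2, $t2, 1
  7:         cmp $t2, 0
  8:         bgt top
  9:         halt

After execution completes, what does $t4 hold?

3

after li $t4, 12: $t4=12
after li $t2, 7: $t2=7
after mul $t4, $t4, 20: $t4=12*20=240
after sub $t4, $t4, 17: $t4=240-17=223
after and $t4, $t4, 7: $t4=223&7=7
after sub $t2, $t2, 1: $t2=7-1=6
cmp $t2, 0  (cmp 6,0)
bgt top: taken
after mul $t4, $t4, 20: $t4=7*20=140
after sub $t4, $t4, 17: $t4=140-17=123
after and $t4, $t4, 7: $t4=123&7=3
after sub $t2, $t2, 1: $t2=6-1=5
cmp $t2, 0  (cmp 5,0)
bgt top: taken
after mul $t4, $t4, 20: $t4=3*20=60
after sub $t4, $t4, 17: $t4=60-17=43
after and $t4, $t4, 7: $t4=43&7=3
after sub $t2, $t2, 1: $t2=5-1=4
cmp $t2, 0  (cmp 4,0)
bgt top: taken
after mul $t4, $t4, 20: $t4=3*20=60
after sub $t4, $t4, 17: $t4=60-17=43
after and $t4, $t4, 7: $t4=43&7=3
after sub $t2, $t2, 1: $t2=4-1=3
cmp $t2, 0  (cmp 3,0)
bgt top: taken
after mul $t4, $t4, 20: $t4=3*20=60
after sub $t4, $t4, 17: $t4=60-17=43
after and $t4, $t4, 7: $t4=43&7=3
after sub $t2, $t2, 1: $t2=3-1=2
cmp $t2, 0  (cmp 2,0)
bgt top: taken
after mul $t4, $t4, 20: $t4=3*20=60
after sub $t4, $t4, 17: $t4=60-17=43
after and $t4, $t4, 7: $t4=43&7=3
after sub $t2, $t2, 1: $t2=2-1=1
cmp $t2, 0  (cmp 1,0)
bgt top: taken
after mul $t4, $t4, 20: $t4=3*20=60
after sub $t4, $t4, 17: $t4=60-17=43
after and $t4, $t4, 7: $t4=43&7=3
after sub $t2, $t2, 1: $t2=1-1=0
cmp $t2, 0  (cmp 0,0)
bgt top: not taken
halt.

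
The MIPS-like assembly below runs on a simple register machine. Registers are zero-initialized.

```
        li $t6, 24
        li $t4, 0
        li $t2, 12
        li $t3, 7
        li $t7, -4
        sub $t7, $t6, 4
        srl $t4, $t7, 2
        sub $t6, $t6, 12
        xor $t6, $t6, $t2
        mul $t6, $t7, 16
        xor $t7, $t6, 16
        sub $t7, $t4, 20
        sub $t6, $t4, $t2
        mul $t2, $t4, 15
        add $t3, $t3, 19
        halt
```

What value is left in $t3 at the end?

26

$t6=24
$t4=0
$t2=12
$t3=7
$t7=-4
$t7=24-4=20
$t4=20>>2=5
$t6=24-12=12
$t6=12^12=0
$t6=20*16=320
$t7=320^16=336
$t7=5-20=-15
$t6=5-12=-7
$t2=5*15=75
$t3=7+19=26
halt.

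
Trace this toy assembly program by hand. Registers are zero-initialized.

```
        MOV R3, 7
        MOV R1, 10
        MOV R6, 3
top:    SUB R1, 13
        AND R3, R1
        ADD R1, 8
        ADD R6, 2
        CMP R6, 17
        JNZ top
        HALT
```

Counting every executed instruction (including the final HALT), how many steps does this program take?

46

MOV R3, 7 → R3=7
MOV R1, 10 → R1=10
MOV R6, 3 → R6=3
SUB R1, 13 → R1=10-13=-3
AND R3, R1 → R3=7&(-3)=5
ADD R1, 8 → R1=(-3)+8=5
ADD R6, 2 → R6=3+2=5
CMP R6, 17  (cmp 5,17)
JNZ top: taken
SUB R1, 13 → R1=5-13=-8
AND R3, R1 → R3=5&(-8)=0
ADD R1, 8 → R1=(-8)+8=0
ADD R6, 2 → R6=5+2=7
CMP R6, 17  (cmp 7,17)
JNZ top: taken
SUB R1, 13 → R1=0-13=-13
AND R3, R1 → R3=0&(-13)=0
ADD R1, 8 → R1=(-13)+8=-5
ADD R6, 2 → R6=7+2=9
CMP R6, 17  (cmp 9,17)
JNZ top: taken
SUB R1, 13 → R1=(-5)-13=-18
AND R3, R1 → R3=0&(-18)=0
ADD R1, 8 → R1=(-18)+8=-10
ADD R6, 2 → R6=9+2=11
CMP R6, 17  (cmp 11,17)
JNZ top: taken
SUB R1, 13 → R1=(-10)-13=-23
AND R3, R1 → R3=0&(-23)=0
ADD R1, 8 → R1=(-23)+8=-15
ADD R6, 2 → R6=11+2=13
CMP R6, 17  (cmp 13,17)
JNZ top: taken
SUB R1, 13 → R1=(-15)-13=-28
AND R3, R1 → R3=0&(-28)=0
ADD R1, 8 → R1=(-28)+8=-20
ADD R6, 2 → R6=13+2=15
CMP R6, 17  (cmp 15,17)
JNZ top: taken
SUB R1, 13 → R1=(-20)-13=-33
AND R3, R1 → R3=0&(-33)=0
ADD R1, 8 → R1=(-33)+8=-25
ADD R6, 2 → R6=15+2=17
CMP R6, 17  (cmp 17,17)
JNZ top: not taken
halt.
Total executed instructions: 46.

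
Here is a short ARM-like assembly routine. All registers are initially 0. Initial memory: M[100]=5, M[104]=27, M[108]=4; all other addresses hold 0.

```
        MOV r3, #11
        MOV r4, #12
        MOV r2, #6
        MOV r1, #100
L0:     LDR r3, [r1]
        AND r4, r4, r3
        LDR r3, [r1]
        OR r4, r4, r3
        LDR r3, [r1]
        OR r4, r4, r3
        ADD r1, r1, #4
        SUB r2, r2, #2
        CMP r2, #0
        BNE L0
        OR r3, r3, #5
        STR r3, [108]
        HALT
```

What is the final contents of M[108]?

MOV r3, #11 → r3=11
MOV r4, #12 → r4=12
MOV r2, #6 → r2=6
MOV r1, #100 → r1=100
LDR r3, [r1] → r3=M[100]=5
AND r4, r4, r3 → r4=12&5=4
LDR r3, [r1] → r3=M[100]=5
OR r4, r4, r3 → r4=4|5=5
LDR r3, [r1] → r3=M[100]=5
OR r4, r4, r3 → r4=5|5=5
ADD r1, r1, #4 → r1=100+4=104
SUB r2, r2, #2 → r2=6-2=4
CMP r2, #0  (cmp 4,0)
BNE L0: taken
LDR r3, [r1] → r3=M[104]=27
AND r4, r4, r3 → r4=5&27=1
LDR r3, [r1] → r3=M[104]=27
OR r4, r4, r3 → r4=1|27=27
LDR r3, [r1] → r3=M[104]=27
OR r4, r4, r3 → r4=27|27=27
ADD r1, r1, #4 → r1=104+4=108
SUB r2, r2, #2 → r2=4-2=2
CMP r2, #0  (cmp 2,0)
BNE L0: taken
LDR r3, [r1] → r3=M[108]=4
AND r4, r4, r3 → r4=27&4=0
LDR r3, [r1] → r3=M[108]=4
OR r4, r4, r3 → r4=0|4=4
LDR r3, [r1] → r3=M[108]=4
OR r4, r4, r3 → r4=4|4=4
ADD r1, r1, #4 → r1=108+4=112
SUB r2, r2, #2 → r2=2-2=0
CMP r2, #0  (cmp 0,0)
BNE L0: not taken
OR r3, r3, #5 → r3=4|5=5
STR r3, [108] → M[108]=5
halt.

5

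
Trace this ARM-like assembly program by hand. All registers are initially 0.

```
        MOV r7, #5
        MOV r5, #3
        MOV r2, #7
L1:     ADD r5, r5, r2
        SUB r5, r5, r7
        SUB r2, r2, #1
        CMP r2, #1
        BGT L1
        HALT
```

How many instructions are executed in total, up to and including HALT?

r7=5
r5=3
r2=7
r5=3+7=10
r5=10-5=5
r2=7-1=6
CMP r2, #1  (cmp 6,1)
BGT L1: taken
r5=5+6=11
r5=11-5=6
r2=6-1=5
CMP r2, #1  (cmp 5,1)
BGT L1: taken
r5=6+5=11
r5=11-5=6
r2=5-1=4
CMP r2, #1  (cmp 4,1)
BGT L1: taken
r5=6+4=10
r5=10-5=5
r2=4-1=3
CMP r2, #1  (cmp 3,1)
BGT L1: taken
r5=5+3=8
r5=8-5=3
r2=3-1=2
CMP r2, #1  (cmp 2,1)
BGT L1: taken
r5=3+2=5
r5=5-5=0
r2=2-1=1
CMP r2, #1  (cmp 1,1)
BGT L1: not taken
halt.
Total executed instructions: 34.

34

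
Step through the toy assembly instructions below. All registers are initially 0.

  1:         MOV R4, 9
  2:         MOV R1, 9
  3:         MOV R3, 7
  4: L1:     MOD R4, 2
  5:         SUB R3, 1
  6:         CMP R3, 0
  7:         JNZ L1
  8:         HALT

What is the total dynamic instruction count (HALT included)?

32

after MOV R4, 9: R4=9
after MOV R1, 9: R1=9
after MOV R3, 7: R3=7
after MOD R4, 2: R4=9%2=1
after SUB R3, 1: R3=7-1=6
CMP R3, 0  (cmp 6,0)
JNZ L1: taken
after MOD R4, 2: R4=1%2=1
after SUB R3, 1: R3=6-1=5
CMP R3, 0  (cmp 5,0)
JNZ L1: taken
after MOD R4, 2: R4=1%2=1
after SUB R3, 1: R3=5-1=4
CMP R3, 0  (cmp 4,0)
JNZ L1: taken
after MOD R4, 2: R4=1%2=1
after SUB R3, 1: R3=4-1=3
CMP R3, 0  (cmp 3,0)
JNZ L1: taken
after MOD R4, 2: R4=1%2=1
after SUB R3, 1: R3=3-1=2
CMP R3, 0  (cmp 2,0)
JNZ L1: taken
after MOD R4, 2: R4=1%2=1
after SUB R3, 1: R3=2-1=1
CMP R3, 0  (cmp 1,0)
JNZ L1: taken
after MOD R4, 2: R4=1%2=1
after SUB R3, 1: R3=1-1=0
CMP R3, 0  (cmp 0,0)
JNZ L1: not taken
halt.
Total executed instructions: 32.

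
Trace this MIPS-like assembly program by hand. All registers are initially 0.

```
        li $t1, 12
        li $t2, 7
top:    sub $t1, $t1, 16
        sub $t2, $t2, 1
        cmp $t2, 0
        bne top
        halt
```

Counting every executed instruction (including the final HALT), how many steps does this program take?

$t1=12
$t2=7
$t1=12-16=-4
$t2=7-1=6
cmp $t2, 0  (cmp 6,0)
bne top: taken
$t1=(-4)-16=-20
$t2=6-1=5
cmp $t2, 0  (cmp 5,0)
bne top: taken
$t1=(-20)-16=-36
$t2=5-1=4
cmp $t2, 0  (cmp 4,0)
bne top: taken
$t1=(-36)-16=-52
$t2=4-1=3
cmp $t2, 0  (cmp 3,0)
bne top: taken
$t1=(-52)-16=-68
$t2=3-1=2
cmp $t2, 0  (cmp 2,0)
bne top: taken
$t1=(-68)-16=-84
$t2=2-1=1
cmp $t2, 0  (cmp 1,0)
bne top: taken
$t1=(-84)-16=-100
$t2=1-1=0
cmp $t2, 0  (cmp 0,0)
bne top: not taken
halt.
Total executed instructions: 31.

31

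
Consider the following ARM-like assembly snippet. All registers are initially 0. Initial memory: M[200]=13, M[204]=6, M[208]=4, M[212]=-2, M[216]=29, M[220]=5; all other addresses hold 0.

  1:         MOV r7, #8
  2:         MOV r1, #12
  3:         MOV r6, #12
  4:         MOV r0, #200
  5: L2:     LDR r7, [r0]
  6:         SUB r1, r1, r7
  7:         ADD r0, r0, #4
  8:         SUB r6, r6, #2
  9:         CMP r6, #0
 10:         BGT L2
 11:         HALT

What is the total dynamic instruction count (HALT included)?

41

MOV r7, #8 → r7=8
MOV r1, #12 → r1=12
MOV r6, #12 → r6=12
MOV r0, #200 → r0=200
LDR r7, [r0] → r7=M[200]=13
SUB r1, r1, r7 → r1=12-13=-1
ADD r0, r0, #4 → r0=200+4=204
SUB r6, r6, #2 → r6=12-2=10
CMP r6, #0  (cmp 10,0)
BGT L2: taken
LDR r7, [r0] → r7=M[204]=6
SUB r1, r1, r7 → r1=(-1)-6=-7
ADD r0, r0, #4 → r0=204+4=208
SUB r6, r6, #2 → r6=10-2=8
CMP r6, #0  (cmp 8,0)
BGT L2: taken
LDR r7, [r0] → r7=M[208]=4
SUB r1, r1, r7 → r1=(-7)-4=-11
ADD r0, r0, #4 → r0=208+4=212
SUB r6, r6, #2 → r6=8-2=6
CMP r6, #0  (cmp 6,0)
BGT L2: taken
LDR r7, [r0] → r7=M[212]=-2
SUB r1, r1, r7 → r1=(-11)-(-2)=-9
ADD r0, r0, #4 → r0=212+4=216
SUB r6, r6, #2 → r6=6-2=4
CMP r6, #0  (cmp 4,0)
BGT L2: taken
LDR r7, [r0] → r7=M[216]=29
SUB r1, r1, r7 → r1=(-9)-29=-38
ADD r0, r0, #4 → r0=216+4=220
SUB r6, r6, #2 → r6=4-2=2
CMP r6, #0  (cmp 2,0)
BGT L2: taken
LDR r7, [r0] → r7=M[220]=5
SUB r1, r1, r7 → r1=(-38)-5=-43
ADD r0, r0, #4 → r0=220+4=224
SUB r6, r6, #2 → r6=2-2=0
CMP r6, #0  (cmp 0,0)
BGT L2: not taken
halt.
Total executed instructions: 41.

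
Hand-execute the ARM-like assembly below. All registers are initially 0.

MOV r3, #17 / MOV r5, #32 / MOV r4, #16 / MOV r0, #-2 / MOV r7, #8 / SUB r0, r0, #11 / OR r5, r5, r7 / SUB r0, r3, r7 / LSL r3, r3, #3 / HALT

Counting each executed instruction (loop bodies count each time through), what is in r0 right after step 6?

MOV r3, #17 → r3=17
MOV r5, #32 → r5=32
MOV r4, #16 → r4=16
MOV r0, #-2 → r0=-2
MOV r7, #8 → r7=8
SUB r0, r0, #11 → r0=(-2)-11=-13
After step 6: r0 = -13.

-13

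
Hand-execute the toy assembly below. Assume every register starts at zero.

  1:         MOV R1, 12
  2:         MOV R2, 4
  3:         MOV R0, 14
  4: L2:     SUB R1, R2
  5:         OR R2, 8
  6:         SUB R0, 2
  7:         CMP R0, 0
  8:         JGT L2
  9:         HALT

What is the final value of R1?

-64

after MOV R1, 12: R1=12
after MOV R2, 4: R2=4
after MOV R0, 14: R0=14
after SUB R1, R2: R1=12-4=8
after OR R2, 8: R2=4|8=12
after SUB R0, 2: R0=14-2=12
CMP R0, 0  (cmp 12,0)
JGT L2: taken
after SUB R1, R2: R1=8-12=-4
after OR R2, 8: R2=12|8=12
after SUB R0, 2: R0=12-2=10
CMP R0, 0  (cmp 10,0)
JGT L2: taken
after SUB R1, R2: R1=(-4)-12=-16
after OR R2, 8: R2=12|8=12
after SUB R0, 2: R0=10-2=8
CMP R0, 0  (cmp 8,0)
JGT L2: taken
after SUB R1, R2: R1=(-16)-12=-28
after OR R2, 8: R2=12|8=12
after SUB R0, 2: R0=8-2=6
CMP R0, 0  (cmp 6,0)
JGT L2: taken
after SUB R1, R2: R1=(-28)-12=-40
after OR R2, 8: R2=12|8=12
after SUB R0, 2: R0=6-2=4
CMP R0, 0  (cmp 4,0)
JGT L2: taken
after SUB R1, R2: R1=(-40)-12=-52
after OR R2, 8: R2=12|8=12
after SUB R0, 2: R0=4-2=2
CMP R0, 0  (cmp 2,0)
JGT L2: taken
after SUB R1, R2: R1=(-52)-12=-64
after OR R2, 8: R2=12|8=12
after SUB R0, 2: R0=2-2=0
CMP R0, 0  (cmp 0,0)
JGT L2: not taken
halt.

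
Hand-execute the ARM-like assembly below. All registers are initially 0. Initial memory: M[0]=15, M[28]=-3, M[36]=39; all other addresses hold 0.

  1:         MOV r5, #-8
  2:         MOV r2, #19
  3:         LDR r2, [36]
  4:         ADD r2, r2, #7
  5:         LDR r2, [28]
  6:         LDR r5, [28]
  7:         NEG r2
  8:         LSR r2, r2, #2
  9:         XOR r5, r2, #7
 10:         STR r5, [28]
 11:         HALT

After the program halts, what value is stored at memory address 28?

MOV r5, #-8 → r5=-8
MOV r2, #19 → r2=19
LDR r2, [36] → r2=M[36]=39
ADD r2, r2, #7 → r2=39+7=46
LDR r2, [28] → r2=M[28]=-3
LDR r5, [28] → r5=M[28]=-3
NEG r2 → r2=-(-3)=3
LSR r2, r2, #2 → r2=3>>2=0
XOR r5, r2, #7 → r5=0^7=7
STR r5, [28] → M[28]=7
halt.

7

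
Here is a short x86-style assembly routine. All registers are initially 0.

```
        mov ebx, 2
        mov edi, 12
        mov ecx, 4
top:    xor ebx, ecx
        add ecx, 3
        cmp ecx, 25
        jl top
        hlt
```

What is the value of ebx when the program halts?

mov ebx, 2 → ebx=2
mov edi, 12 → edi=12
mov ecx, 4 → ecx=4
xor ebx, ecx → ebx=2^4=6
add ecx, 3 → ecx=4+3=7
cmp ecx, 25  (cmp 7,25)
jl top: taken
xor ebx, ecx → ebx=6^7=1
add ecx, 3 → ecx=7+3=10
cmp ecx, 25  (cmp 10,25)
jl top: taken
xor ebx, ecx → ebx=1^10=11
add ecx, 3 → ecx=10+3=13
cmp ecx, 25  (cmp 13,25)
jl top: taken
xor ebx, ecx → ebx=11^13=6
add ecx, 3 → ecx=13+3=16
cmp ecx, 25  (cmp 16,25)
jl top: taken
xor ebx, ecx → ebx=6^16=22
add ecx, 3 → ecx=16+3=19
cmp ecx, 25  (cmp 19,25)
jl top: taken
xor ebx, ecx → ebx=22^19=5
add ecx, 3 → ecx=19+3=22
cmp ecx, 25  (cmp 22,25)
jl top: taken
xor ebx, ecx → ebx=5^22=19
add ecx, 3 → ecx=22+3=25
cmp ecx, 25  (cmp 25,25)
jl top: not taken
halt.

19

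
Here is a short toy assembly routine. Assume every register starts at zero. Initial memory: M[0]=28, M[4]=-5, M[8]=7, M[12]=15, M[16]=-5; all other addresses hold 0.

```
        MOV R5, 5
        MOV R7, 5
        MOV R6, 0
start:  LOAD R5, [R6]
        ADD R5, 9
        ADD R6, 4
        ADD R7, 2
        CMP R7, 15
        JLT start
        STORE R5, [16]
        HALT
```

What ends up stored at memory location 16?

4

R5=5
R7=5
R6=0
R5=M[0]=28
R5=28+9=37
R6=0+4=4
R7=5+2=7
CMP R7, 15  (cmp 7,15)
JLT start: taken
R5=M[4]=-5
R5=(-5)+9=4
R6=4+4=8
R7=7+2=9
CMP R7, 15  (cmp 9,15)
JLT start: taken
R5=M[8]=7
R5=7+9=16
R6=8+4=12
R7=9+2=11
CMP R7, 15  (cmp 11,15)
JLT start: taken
R5=M[12]=15
R5=15+9=24
R6=12+4=16
R7=11+2=13
CMP R7, 15  (cmp 13,15)
JLT start: taken
R5=M[16]=-5
R5=(-5)+9=4
R6=16+4=20
R7=13+2=15
CMP R7, 15  (cmp 15,15)
JLT start: not taken
STORE R5, [16] → M[16]=4
halt.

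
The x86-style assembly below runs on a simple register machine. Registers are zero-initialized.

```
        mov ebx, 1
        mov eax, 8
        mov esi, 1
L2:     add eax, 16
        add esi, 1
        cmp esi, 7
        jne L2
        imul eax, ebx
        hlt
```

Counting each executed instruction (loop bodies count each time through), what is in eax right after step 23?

mov ebx, 1 → ebx=1
mov eax, 8 → eax=8
mov esi, 1 → esi=1
add eax, 16 → eax=8+16=24
add esi, 1 → esi=1+1=2
cmp esi, 7  (cmp 2,7)
jne L2: taken
add eax, 16 → eax=24+16=40
add esi, 1 → esi=2+1=3
cmp esi, 7  (cmp 3,7)
jne L2: taken
add eax, 16 → eax=40+16=56
add esi, 1 → esi=3+1=4
cmp esi, 7  (cmp 4,7)
jne L2: taken
add eax, 16 → eax=56+16=72
add esi, 1 → esi=4+1=5
cmp esi, 7  (cmp 5,7)
jne L2: taken
add eax, 16 → eax=72+16=88
add esi, 1 → esi=5+1=6
cmp esi, 7  (cmp 6,7)
jne L2: taken
After step 23: eax = 88.

88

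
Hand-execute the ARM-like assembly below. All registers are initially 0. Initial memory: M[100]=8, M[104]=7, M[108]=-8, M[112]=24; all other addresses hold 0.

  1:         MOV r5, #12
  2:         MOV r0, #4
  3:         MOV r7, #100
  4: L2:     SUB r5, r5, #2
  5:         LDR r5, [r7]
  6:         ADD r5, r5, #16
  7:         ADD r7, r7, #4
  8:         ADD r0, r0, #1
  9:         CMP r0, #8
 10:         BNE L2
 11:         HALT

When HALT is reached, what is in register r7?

MOV r5, #12 → r5=12
MOV r0, #4 → r0=4
MOV r7, #100 → r7=100
SUB r5, r5, #2 → r5=12-2=10
LDR r5, [r7] → r5=M[100]=8
ADD r5, r5, #16 → r5=8+16=24
ADD r7, r7, #4 → r7=100+4=104
ADD r0, r0, #1 → r0=4+1=5
CMP r0, #8  (cmp 5,8)
BNE L2: taken
SUB r5, r5, #2 → r5=24-2=22
LDR r5, [r7] → r5=M[104]=7
ADD r5, r5, #16 → r5=7+16=23
ADD r7, r7, #4 → r7=104+4=108
ADD r0, r0, #1 → r0=5+1=6
CMP r0, #8  (cmp 6,8)
BNE L2: taken
SUB r5, r5, #2 → r5=23-2=21
LDR r5, [r7] → r5=M[108]=-8
ADD r5, r5, #16 → r5=(-8)+16=8
ADD r7, r7, #4 → r7=108+4=112
ADD r0, r0, #1 → r0=6+1=7
CMP r0, #8  (cmp 7,8)
BNE L2: taken
SUB r5, r5, #2 → r5=8-2=6
LDR r5, [r7] → r5=M[112]=24
ADD r5, r5, #16 → r5=24+16=40
ADD r7, r7, #4 → r7=112+4=116
ADD r0, r0, #1 → r0=7+1=8
CMP r0, #8  (cmp 8,8)
BNE L2: not taken
halt.

116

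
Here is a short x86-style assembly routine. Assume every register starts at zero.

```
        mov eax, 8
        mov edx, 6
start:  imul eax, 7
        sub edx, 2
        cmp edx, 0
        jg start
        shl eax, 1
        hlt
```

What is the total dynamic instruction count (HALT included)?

16

mov eax, 8 → eax=8
mov edx, 6 → edx=6
imul eax, 7 → eax=8*7=56
sub edx, 2 → edx=6-2=4
cmp edx, 0  (cmp 4,0)
jg start: taken
imul eax, 7 → eax=56*7=392
sub edx, 2 → edx=4-2=2
cmp edx, 0  (cmp 2,0)
jg start: taken
imul eax, 7 → eax=392*7=2744
sub edx, 2 → edx=2-2=0
cmp edx, 0  (cmp 0,0)
jg start: not taken
shl eax, 1 → eax=2744<<1=5488
halt.
Total executed instructions: 16.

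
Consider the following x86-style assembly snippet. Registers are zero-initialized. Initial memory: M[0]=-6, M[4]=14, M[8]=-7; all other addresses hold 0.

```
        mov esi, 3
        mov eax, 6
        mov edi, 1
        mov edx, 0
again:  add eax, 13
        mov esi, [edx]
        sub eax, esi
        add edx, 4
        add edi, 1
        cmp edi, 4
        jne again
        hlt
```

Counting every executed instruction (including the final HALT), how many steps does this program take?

26

esi=3
eax=6
edi=1
edx=0
eax=6+13=19
esi=M[0]=-6
eax=19-(-6)=25
edx=0+4=4
edi=1+1=2
cmp edi, 4  (cmp 2,4)
jne again: taken
eax=25+13=38
esi=M[4]=14
eax=38-14=24
edx=4+4=8
edi=2+1=3
cmp edi, 4  (cmp 3,4)
jne again: taken
eax=24+13=37
esi=M[8]=-7
eax=37-(-7)=44
edx=8+4=12
edi=3+1=4
cmp edi, 4  (cmp 4,4)
jne again: not taken
halt.
Total executed instructions: 26.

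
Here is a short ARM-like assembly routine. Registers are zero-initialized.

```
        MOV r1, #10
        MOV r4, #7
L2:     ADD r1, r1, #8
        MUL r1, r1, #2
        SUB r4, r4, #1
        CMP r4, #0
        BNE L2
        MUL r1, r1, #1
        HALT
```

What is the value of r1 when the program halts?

3312

r1=10
r4=7
r1=10+8=18
r1=18*2=36
r4=7-1=6
CMP r4, #0  (cmp 6,0)
BNE L2: taken
r1=36+8=44
r1=44*2=88
r4=6-1=5
CMP r4, #0  (cmp 5,0)
BNE L2: taken
r1=88+8=96
r1=96*2=192
r4=5-1=4
CMP r4, #0  (cmp 4,0)
BNE L2: taken
r1=192+8=200
r1=200*2=400
r4=4-1=3
CMP r4, #0  (cmp 3,0)
BNE L2: taken
r1=400+8=408
r1=408*2=816
r4=3-1=2
CMP r4, #0  (cmp 2,0)
BNE L2: taken
r1=816+8=824
r1=824*2=1648
r4=2-1=1
CMP r4, #0  (cmp 1,0)
BNE L2: taken
r1=1648+8=1656
r1=1656*2=3312
r4=1-1=0
CMP r4, #0  (cmp 0,0)
BNE L2: not taken
r1=3312*1=3312
halt.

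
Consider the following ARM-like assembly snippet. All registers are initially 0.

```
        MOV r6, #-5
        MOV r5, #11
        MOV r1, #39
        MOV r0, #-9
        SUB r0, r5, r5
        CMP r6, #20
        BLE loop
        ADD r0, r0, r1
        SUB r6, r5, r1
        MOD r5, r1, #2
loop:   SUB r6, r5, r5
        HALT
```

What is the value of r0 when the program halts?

0

MOV r6, #-5 → r6=-5
MOV r5, #11 → r5=11
MOV r1, #39 → r1=39
MOV r0, #-9 → r0=-9
SUB r0, r5, r5 → r0=11-11=0
CMP r6, #20  (cmp -5,20)
BLE loop: taken
SUB r6, r5, r5 → r6=11-11=0
halt.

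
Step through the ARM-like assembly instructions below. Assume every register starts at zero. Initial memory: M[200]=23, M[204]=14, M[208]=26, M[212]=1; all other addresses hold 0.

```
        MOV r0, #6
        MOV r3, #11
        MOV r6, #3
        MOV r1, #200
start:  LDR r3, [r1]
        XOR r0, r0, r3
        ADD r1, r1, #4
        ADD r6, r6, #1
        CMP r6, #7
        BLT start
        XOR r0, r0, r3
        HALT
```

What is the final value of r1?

216

after MOV r0, #6: r0=6
after MOV r3, #11: r3=11
after MOV r6, #3: r6=3
after MOV r1, #200: r1=200
after LDR r3, [r1]: r3=M[200]=23
after XOR r0, r0, r3: r0=6^23=17
after ADD r1, r1, #4: r1=200+4=204
after ADD r6, r6, #1: r6=3+1=4
CMP r6, #7  (cmp 4,7)
BLT start: taken
after LDR r3, [r1]: r3=M[204]=14
after XOR r0, r0, r3: r0=17^14=31
after ADD r1, r1, #4: r1=204+4=208
after ADD r6, r6, #1: r6=4+1=5
CMP r6, #7  (cmp 5,7)
BLT start: taken
after LDR r3, [r1]: r3=M[208]=26
after XOR r0, r0, r3: r0=31^26=5
after ADD r1, r1, #4: r1=208+4=212
after ADD r6, r6, #1: r6=5+1=6
CMP r6, #7  (cmp 6,7)
BLT start: taken
after LDR r3, [r1]: r3=M[212]=1
after XOR r0, r0, r3: r0=5^1=4
after ADD r1, r1, #4: r1=212+4=216
after ADD r6, r6, #1: r6=6+1=7
CMP r6, #7  (cmp 7,7)
BLT start: not taken
after XOR r0, r0, r3: r0=4^1=5
halt.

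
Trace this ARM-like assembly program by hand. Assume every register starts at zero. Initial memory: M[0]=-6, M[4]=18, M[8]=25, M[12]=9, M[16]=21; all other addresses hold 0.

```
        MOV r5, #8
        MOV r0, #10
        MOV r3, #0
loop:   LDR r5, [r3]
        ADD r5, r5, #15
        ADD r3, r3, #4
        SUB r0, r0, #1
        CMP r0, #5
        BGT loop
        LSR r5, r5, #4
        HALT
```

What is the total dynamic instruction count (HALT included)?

35

r5=8
r0=10
r3=0
r5=M[0]=-6
r5=(-6)+15=9
r3=0+4=4
r0=10-1=9
CMP r0, #5  (cmp 9,5)
BGT loop: taken
r5=M[4]=18
r5=18+15=33
r3=4+4=8
r0=9-1=8
CMP r0, #5  (cmp 8,5)
BGT loop: taken
r5=M[8]=25
r5=25+15=40
r3=8+4=12
r0=8-1=7
CMP r0, #5  (cmp 7,5)
BGT loop: taken
r5=M[12]=9
r5=9+15=24
r3=12+4=16
r0=7-1=6
CMP r0, #5  (cmp 6,5)
BGT loop: taken
r5=M[16]=21
r5=21+15=36
r3=16+4=20
r0=6-1=5
CMP r0, #5  (cmp 5,5)
BGT loop: not taken
r5=36>>4=2
halt.
Total executed instructions: 35.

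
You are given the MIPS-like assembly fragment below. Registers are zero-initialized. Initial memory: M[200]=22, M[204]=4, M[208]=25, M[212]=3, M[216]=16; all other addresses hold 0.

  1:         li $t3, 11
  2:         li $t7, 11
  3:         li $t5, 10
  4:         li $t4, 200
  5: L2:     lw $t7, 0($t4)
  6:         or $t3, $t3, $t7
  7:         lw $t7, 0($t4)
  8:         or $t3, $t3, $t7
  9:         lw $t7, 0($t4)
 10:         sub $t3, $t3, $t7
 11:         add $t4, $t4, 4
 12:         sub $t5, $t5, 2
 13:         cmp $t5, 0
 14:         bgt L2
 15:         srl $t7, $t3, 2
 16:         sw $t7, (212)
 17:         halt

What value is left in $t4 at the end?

li $t3, 11 → $t3=11
li $t7, 11 → $t7=11
li $t5, 10 → $t5=10
li $t4, 200 → $t4=200
lw $t7, 0($t4) → $t7=M[200]=22
or $t3, $t3, $t7 → $t3=11|22=31
lw $t7, 0($t4) → $t7=M[200]=22
or $t3, $t3, $t7 → $t3=31|22=31
lw $t7, 0($t4) → $t7=M[200]=22
sub $t3, $t3, $t7 → $t3=31-22=9
add $t4, $t4, 4 → $t4=200+4=204
sub $t5, $t5, 2 → $t5=10-2=8
cmp $t5, 0  (cmp 8,0)
bgt L2: taken
lw $t7, 0($t4) → $t7=M[204]=4
or $t3, $t3, $t7 → $t3=9|4=13
lw $t7, 0($t4) → $t7=M[204]=4
or $t3, $t3, $t7 → $t3=13|4=13
lw $t7, 0($t4) → $t7=M[204]=4
sub $t3, $t3, $t7 → $t3=13-4=9
add $t4, $t4, 4 → $t4=204+4=208
sub $t5, $t5, 2 → $t5=8-2=6
cmp $t5, 0  (cmp 6,0)
bgt L2: taken
lw $t7, 0($t4) → $t7=M[208]=25
or $t3, $t3, $t7 → $t3=9|25=25
lw $t7, 0($t4) → $t7=M[208]=25
or $t3, $t3, $t7 → $t3=25|25=25
lw $t7, 0($t4) → $t7=M[208]=25
sub $t3, $t3, $t7 → $t3=25-25=0
add $t4, $t4, 4 → $t4=208+4=212
sub $t5, $t5, 2 → $t5=6-2=4
cmp $t5, 0  (cmp 4,0)
bgt L2: taken
lw $t7, 0($t4) → $t7=M[212]=3
or $t3, $t3, $t7 → $t3=0|3=3
lw $t7, 0($t4) → $t7=M[212]=3
or $t3, $t3, $t7 → $t3=3|3=3
lw $t7, 0($t4) → $t7=M[212]=3
sub $t3, $t3, $t7 → $t3=3-3=0
add $t4, $t4, 4 → $t4=212+4=216
sub $t5, $t5, 2 → $t5=4-2=2
cmp $t5, 0  (cmp 2,0)
bgt L2: taken
lw $t7, 0($t4) → $t7=M[216]=16
or $t3, $t3, $t7 → $t3=0|16=16
lw $t7, 0($t4) → $t7=M[216]=16
or $t3, $t3, $t7 → $t3=16|16=16
lw $t7, 0($t4) → $t7=M[216]=16
sub $t3, $t3, $t7 → $t3=16-16=0
add $t4, $t4, 4 → $t4=216+4=220
sub $t5, $t5, 2 → $t5=2-2=0
cmp $t5, 0  (cmp 0,0)
bgt L2: not taken
srl $t7, $t3, 2 → $t7=0>>2=0
sw $t7, (212) → M[212]=0
halt.

220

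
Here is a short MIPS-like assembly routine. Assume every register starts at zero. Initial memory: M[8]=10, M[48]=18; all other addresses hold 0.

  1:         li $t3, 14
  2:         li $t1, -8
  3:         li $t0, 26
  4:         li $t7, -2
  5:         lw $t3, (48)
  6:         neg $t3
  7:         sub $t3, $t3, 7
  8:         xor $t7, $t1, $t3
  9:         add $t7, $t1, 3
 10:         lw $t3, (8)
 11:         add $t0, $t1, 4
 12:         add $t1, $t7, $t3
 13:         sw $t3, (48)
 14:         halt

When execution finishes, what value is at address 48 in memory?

10

$t3=14
$t1=-8
$t0=26
$t7=-2
$t3=M[48]=18
$t3=-(18)=-18
$t3=(-18)-7=-25
$t7=(-8)^(-25)=31
$t7=(-8)+3=-5
$t3=M[8]=10
$t0=(-8)+4=-4
$t1=(-5)+10=5
sw $t3, (48) → M[48]=10
halt.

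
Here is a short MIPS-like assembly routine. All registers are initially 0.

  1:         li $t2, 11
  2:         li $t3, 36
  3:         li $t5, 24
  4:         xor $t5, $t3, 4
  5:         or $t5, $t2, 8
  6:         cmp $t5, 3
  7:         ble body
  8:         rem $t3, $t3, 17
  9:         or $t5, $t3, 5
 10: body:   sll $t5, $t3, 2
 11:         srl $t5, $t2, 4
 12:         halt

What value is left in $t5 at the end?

$t2=11
$t3=36
$t5=24
$t5=36^4=32
$t5=11|8=11
cmp $t5, 3  (cmp 11,3)
ble body: not taken
$t3=36%17=2
$t5=2|5=7
$t5=2<<2=8
$t5=11>>4=0
halt.

0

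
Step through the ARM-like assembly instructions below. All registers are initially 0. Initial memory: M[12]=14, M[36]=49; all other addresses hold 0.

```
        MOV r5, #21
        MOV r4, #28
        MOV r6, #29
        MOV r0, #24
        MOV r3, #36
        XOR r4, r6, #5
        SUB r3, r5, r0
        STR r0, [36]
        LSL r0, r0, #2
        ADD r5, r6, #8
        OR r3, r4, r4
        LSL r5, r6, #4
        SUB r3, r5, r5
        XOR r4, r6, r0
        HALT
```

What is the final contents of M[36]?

r5=21
r4=28
r6=29
r0=24
r3=36
r4=29^5=24
r3=21-24=-3
STR r0, [36] → M[36]=24
r0=24<<2=96
r5=29+8=37
r3=24|24=24
r5=29<<4=464
r3=464-464=0
r4=29^96=125
halt.

24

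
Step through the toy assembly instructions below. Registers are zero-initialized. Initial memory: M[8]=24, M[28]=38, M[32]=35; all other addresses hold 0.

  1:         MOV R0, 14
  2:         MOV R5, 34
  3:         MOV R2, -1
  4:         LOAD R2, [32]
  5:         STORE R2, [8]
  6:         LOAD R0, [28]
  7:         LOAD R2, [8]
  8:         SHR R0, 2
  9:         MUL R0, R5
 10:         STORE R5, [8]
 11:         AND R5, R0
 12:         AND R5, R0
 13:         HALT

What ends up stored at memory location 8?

MOV R0, 14 → R0=14
MOV R5, 34 → R5=34
MOV R2, -1 → R2=-1
LOAD R2, [32] → R2=M[32]=35
STORE R2, [8] → M[8]=35
LOAD R0, [28] → R0=M[28]=38
LOAD R2, [8] → R2=M[8]=35
SHR R0, 2 → R0=38>>2=9
MUL R0, R5 → R0=9*34=306
STORE R5, [8] → M[8]=34
AND R5, R0 → R5=34&306=34
AND R5, R0 → R5=34&306=34
halt.

34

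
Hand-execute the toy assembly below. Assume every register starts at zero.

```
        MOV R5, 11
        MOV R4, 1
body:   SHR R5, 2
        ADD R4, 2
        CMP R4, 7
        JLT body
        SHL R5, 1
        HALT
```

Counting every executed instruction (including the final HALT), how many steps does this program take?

16

MOV R5, 11 → R5=11
MOV R4, 1 → R4=1
SHR R5, 2 → R5=11>>2=2
ADD R4, 2 → R4=1+2=3
CMP R4, 7  (cmp 3,7)
JLT body: taken
SHR R5, 2 → R5=2>>2=0
ADD R4, 2 → R4=3+2=5
CMP R4, 7  (cmp 5,7)
JLT body: taken
SHR R5, 2 → R5=0>>2=0
ADD R4, 2 → R4=5+2=7
CMP R4, 7  (cmp 7,7)
JLT body: not taken
SHL R5, 1 → R5=0<<1=0
halt.
Total executed instructions: 16.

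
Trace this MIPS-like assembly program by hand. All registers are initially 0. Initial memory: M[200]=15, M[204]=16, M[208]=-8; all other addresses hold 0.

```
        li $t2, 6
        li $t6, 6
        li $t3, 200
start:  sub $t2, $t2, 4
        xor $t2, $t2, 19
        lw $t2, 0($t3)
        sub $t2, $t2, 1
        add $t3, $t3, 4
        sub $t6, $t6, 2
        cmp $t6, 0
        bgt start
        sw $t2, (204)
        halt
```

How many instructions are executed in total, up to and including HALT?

29

$t2=6
$t6=6
$t3=200
$t2=6-4=2
$t2=2^19=17
$t2=M[200]=15
$t2=15-1=14
$t3=200+4=204
$t6=6-2=4
cmp $t6, 0  (cmp 4,0)
bgt start: taken
$t2=14-4=10
$t2=10^19=25
$t2=M[204]=16
$t2=16-1=15
$t3=204+4=208
$t6=4-2=2
cmp $t6, 0  (cmp 2,0)
bgt start: taken
$t2=15-4=11
$t2=11^19=24
$t2=M[208]=-8
$t2=(-8)-1=-9
$t3=208+4=212
$t6=2-2=0
cmp $t6, 0  (cmp 0,0)
bgt start: not taken
sw $t2, (204) → M[204]=-9
halt.
Total executed instructions: 29.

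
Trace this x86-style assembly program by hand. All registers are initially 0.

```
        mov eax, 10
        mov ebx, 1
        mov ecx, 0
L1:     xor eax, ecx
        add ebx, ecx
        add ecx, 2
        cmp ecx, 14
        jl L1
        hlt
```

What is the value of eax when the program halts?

mov eax, 10 → eax=10
mov ebx, 1 → ebx=1
mov ecx, 0 → ecx=0
xor eax, ecx → eax=10^0=10
add ebx, ecx → ebx=1+0=1
add ecx, 2 → ecx=0+2=2
cmp ecx, 14  (cmp 2,14)
jl L1: taken
xor eax, ecx → eax=10^2=8
add ebx, ecx → ebx=1+2=3
add ecx, 2 → ecx=2+2=4
cmp ecx, 14  (cmp 4,14)
jl L1: taken
xor eax, ecx → eax=8^4=12
add ebx, ecx → ebx=3+4=7
add ecx, 2 → ecx=4+2=6
cmp ecx, 14  (cmp 6,14)
jl L1: taken
xor eax, ecx → eax=12^6=10
add ebx, ecx → ebx=7+6=13
add ecx, 2 → ecx=6+2=8
cmp ecx, 14  (cmp 8,14)
jl L1: taken
xor eax, ecx → eax=10^8=2
add ebx, ecx → ebx=13+8=21
add ecx, 2 → ecx=8+2=10
cmp ecx, 14  (cmp 10,14)
jl L1: taken
xor eax, ecx → eax=2^10=8
add ebx, ecx → ebx=21+10=31
add ecx, 2 → ecx=10+2=12
cmp ecx, 14  (cmp 12,14)
jl L1: taken
xor eax, ecx → eax=8^12=4
add ebx, ecx → ebx=31+12=43
add ecx, 2 → ecx=12+2=14
cmp ecx, 14  (cmp 14,14)
jl L1: not taken
halt.

4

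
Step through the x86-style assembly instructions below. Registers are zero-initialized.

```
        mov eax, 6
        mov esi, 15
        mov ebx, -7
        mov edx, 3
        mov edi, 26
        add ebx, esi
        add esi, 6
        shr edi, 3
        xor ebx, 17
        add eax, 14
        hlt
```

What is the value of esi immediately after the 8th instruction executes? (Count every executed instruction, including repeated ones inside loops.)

after mov eax, 6: eax=6
after mov esi, 15: esi=15
after mov ebx, -7: ebx=-7
after mov edx, 3: edx=3
after mov edi, 26: edi=26
after add ebx, esi: ebx=(-7)+15=8
after add esi, 6: esi=15+6=21
after shr edi, 3: edi=26>>3=3
After step 8: esi = 21.

21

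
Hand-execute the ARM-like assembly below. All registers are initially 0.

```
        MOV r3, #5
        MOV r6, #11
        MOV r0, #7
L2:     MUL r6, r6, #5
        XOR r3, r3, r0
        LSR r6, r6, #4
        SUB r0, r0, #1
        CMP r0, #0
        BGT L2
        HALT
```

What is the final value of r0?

MOV r3, #5 → r3=5
MOV r6, #11 → r6=11
MOV r0, #7 → r0=7
MUL r6, r6, #5 → r6=11*5=55
XOR r3, r3, r0 → r3=5^7=2
LSR r6, r6, #4 → r6=55>>4=3
SUB r0, r0, #1 → r0=7-1=6
CMP r0, #0  (cmp 6,0)
BGT L2: taken
MUL r6, r6, #5 → r6=3*5=15
XOR r3, r3, r0 → r3=2^6=4
LSR r6, r6, #4 → r6=15>>4=0
SUB r0, r0, #1 → r0=6-1=5
CMP r0, #0  (cmp 5,0)
BGT L2: taken
MUL r6, r6, #5 → r6=0*5=0
XOR r3, r3, r0 → r3=4^5=1
LSR r6, r6, #4 → r6=0>>4=0
SUB r0, r0, #1 → r0=5-1=4
CMP r0, #0  (cmp 4,0)
BGT L2: taken
MUL r6, r6, #5 → r6=0*5=0
XOR r3, r3, r0 → r3=1^4=5
LSR r6, r6, #4 → r6=0>>4=0
SUB r0, r0, #1 → r0=4-1=3
CMP r0, #0  (cmp 3,0)
BGT L2: taken
MUL r6, r6, #5 → r6=0*5=0
XOR r3, r3, r0 → r3=5^3=6
LSR r6, r6, #4 → r6=0>>4=0
SUB r0, r0, #1 → r0=3-1=2
CMP r0, #0  (cmp 2,0)
BGT L2: taken
MUL r6, r6, #5 → r6=0*5=0
XOR r3, r3, r0 → r3=6^2=4
LSR r6, r6, #4 → r6=0>>4=0
SUB r0, r0, #1 → r0=2-1=1
CMP r0, #0  (cmp 1,0)
BGT L2: taken
MUL r6, r6, #5 → r6=0*5=0
XOR r3, r3, r0 → r3=4^1=5
LSR r6, r6, #4 → r6=0>>4=0
SUB r0, r0, #1 → r0=1-1=0
CMP r0, #0  (cmp 0,0)
BGT L2: not taken
halt.

0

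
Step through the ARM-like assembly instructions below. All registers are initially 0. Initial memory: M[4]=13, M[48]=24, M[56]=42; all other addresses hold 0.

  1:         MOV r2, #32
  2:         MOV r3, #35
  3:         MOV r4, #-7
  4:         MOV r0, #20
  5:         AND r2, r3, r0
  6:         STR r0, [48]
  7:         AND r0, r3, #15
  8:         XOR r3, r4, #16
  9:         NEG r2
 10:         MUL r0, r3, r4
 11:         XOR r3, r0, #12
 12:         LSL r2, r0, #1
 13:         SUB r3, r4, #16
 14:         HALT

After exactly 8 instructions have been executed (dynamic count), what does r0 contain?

after MOV r2, #32: r2=32
after MOV r3, #35: r3=35
after MOV r4, #-7: r4=-7
after MOV r0, #20: r0=20
after AND r2, r3, r0: r2=35&20=0
STR r0, [48] → M[48]=20
after AND r0, r3, #15: r0=35&15=3
after XOR r3, r4, #16: r3=(-7)^16=-23
After step 8: r0 = 3.

3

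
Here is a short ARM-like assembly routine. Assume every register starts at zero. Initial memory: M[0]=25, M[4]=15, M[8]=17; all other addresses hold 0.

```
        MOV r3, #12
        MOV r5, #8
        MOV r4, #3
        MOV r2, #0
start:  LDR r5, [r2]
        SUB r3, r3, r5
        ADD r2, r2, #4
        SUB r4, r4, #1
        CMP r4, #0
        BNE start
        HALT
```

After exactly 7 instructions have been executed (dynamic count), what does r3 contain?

-13

r3=12
r5=8
r4=3
r2=0
r5=M[0]=25
r3=12-25=-13
r2=0+4=4
After step 7: r3 = -13.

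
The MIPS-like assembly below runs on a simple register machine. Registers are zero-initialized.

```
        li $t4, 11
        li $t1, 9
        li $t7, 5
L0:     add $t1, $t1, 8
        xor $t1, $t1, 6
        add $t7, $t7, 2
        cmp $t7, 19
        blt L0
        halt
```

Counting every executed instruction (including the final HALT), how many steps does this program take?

39

li $t4, 11 → $t4=11
li $t1, 9 → $t1=9
li $t7, 5 → $t7=5
add $t1, $t1, 8 → $t1=9+8=17
xor $t1, $t1, 6 → $t1=17^6=23
add $t7, $t7, 2 → $t7=5+2=7
cmp $t7, 19  (cmp 7,19)
blt L0: taken
add $t1, $t1, 8 → $t1=23+8=31
xor $t1, $t1, 6 → $t1=31^6=25
add $t7, $t7, 2 → $t7=7+2=9
cmp $t7, 19  (cmp 9,19)
blt L0: taken
add $t1, $t1, 8 → $t1=25+8=33
xor $t1, $t1, 6 → $t1=33^6=39
add $t7, $t7, 2 → $t7=9+2=11
cmp $t7, 19  (cmp 11,19)
blt L0: taken
add $t1, $t1, 8 → $t1=39+8=47
xor $t1, $t1, 6 → $t1=47^6=41
add $t7, $t7, 2 → $t7=11+2=13
cmp $t7, 19  (cmp 13,19)
blt L0: taken
add $t1, $t1, 8 → $t1=41+8=49
xor $t1, $t1, 6 → $t1=49^6=55
add $t7, $t7, 2 → $t7=13+2=15
cmp $t7, 19  (cmp 15,19)
blt L0: taken
add $t1, $t1, 8 → $t1=55+8=63
xor $t1, $t1, 6 → $t1=63^6=57
add $t7, $t7, 2 → $t7=15+2=17
cmp $t7, 19  (cmp 17,19)
blt L0: taken
add $t1, $t1, 8 → $t1=57+8=65
xor $t1, $t1, 6 → $t1=65^6=71
add $t7, $t7, 2 → $t7=17+2=19
cmp $t7, 19  (cmp 19,19)
blt L0: not taken
halt.
Total executed instructions: 39.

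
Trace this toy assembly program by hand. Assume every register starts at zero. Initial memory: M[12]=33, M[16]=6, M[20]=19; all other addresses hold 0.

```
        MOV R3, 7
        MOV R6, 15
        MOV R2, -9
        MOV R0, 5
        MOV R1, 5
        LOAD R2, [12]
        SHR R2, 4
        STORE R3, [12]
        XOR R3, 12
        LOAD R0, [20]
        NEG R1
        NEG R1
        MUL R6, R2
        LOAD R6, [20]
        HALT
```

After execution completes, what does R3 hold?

MOV R3, 7 → R3=7
MOV R6, 15 → R6=15
MOV R2, -9 → R2=-9
MOV R0, 5 → R0=5
MOV R1, 5 → R1=5
LOAD R2, [12] → R2=M[12]=33
SHR R2, 4 → R2=33>>4=2
STORE R3, [12] → M[12]=7
XOR R3, 12 → R3=7^12=11
LOAD R0, [20] → R0=M[20]=19
NEG R1 → R1=-(5)=-5
NEG R1 → R1=-(-5)=5
MUL R6, R2 → R6=15*2=30
LOAD R6, [20] → R6=M[20]=19
halt.

11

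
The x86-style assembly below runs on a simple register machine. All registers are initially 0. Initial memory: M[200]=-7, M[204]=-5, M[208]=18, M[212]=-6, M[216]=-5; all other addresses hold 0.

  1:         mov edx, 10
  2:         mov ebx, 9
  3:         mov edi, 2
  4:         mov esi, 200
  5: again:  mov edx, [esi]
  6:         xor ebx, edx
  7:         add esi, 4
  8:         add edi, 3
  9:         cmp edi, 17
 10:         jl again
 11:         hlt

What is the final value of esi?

after mov edx, 10: edx=10
after mov ebx, 9: ebx=9
after mov edi, 2: edi=2
after mov esi, 200: esi=200
after mov edx, [esi]: edx=M[200]=-7
after xor ebx, edx: ebx=9^(-7)=-16
after add esi, 4: esi=200+4=204
after add edi, 3: edi=2+3=5
cmp edi, 17  (cmp 5,17)
jl again: taken
after mov edx, [esi]: edx=M[204]=-5
after xor ebx, edx: ebx=(-16)^(-5)=11
after add esi, 4: esi=204+4=208
after add edi, 3: edi=5+3=8
cmp edi, 17  (cmp 8,17)
jl again: taken
after mov edx, [esi]: edx=M[208]=18
after xor ebx, edx: ebx=11^18=25
after add esi, 4: esi=208+4=212
after add edi, 3: edi=8+3=11
cmp edi, 17  (cmp 11,17)
jl again: taken
after mov edx, [esi]: edx=M[212]=-6
after xor ebx, edx: ebx=25^(-6)=-29
after add esi, 4: esi=212+4=216
after add edi, 3: edi=11+3=14
cmp edi, 17  (cmp 14,17)
jl again: taken
after mov edx, [esi]: edx=M[216]=-5
after xor ebx, edx: ebx=(-29)^(-5)=24
after add esi, 4: esi=216+4=220
after add edi, 3: edi=14+3=17
cmp edi, 17  (cmp 17,17)
jl again: not taken
halt.

220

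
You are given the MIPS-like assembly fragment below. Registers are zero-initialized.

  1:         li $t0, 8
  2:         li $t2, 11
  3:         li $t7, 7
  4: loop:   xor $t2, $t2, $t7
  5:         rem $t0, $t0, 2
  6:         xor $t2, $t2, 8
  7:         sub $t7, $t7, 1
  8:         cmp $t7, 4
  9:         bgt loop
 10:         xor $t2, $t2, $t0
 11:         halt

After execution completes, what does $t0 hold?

$t0=8
$t2=11
$t7=7
$t2=11^7=12
$t0=8%2=0
$t2=12^8=4
$t7=7-1=6
cmp $t7, 4  (cmp 6,4)
bgt loop: taken
$t2=4^6=2
$t0=0%2=0
$t2=2^8=10
$t7=6-1=5
cmp $t7, 4  (cmp 5,4)
bgt loop: taken
$t2=10^5=15
$t0=0%2=0
$t2=15^8=7
$t7=5-1=4
cmp $t7, 4  (cmp 4,4)
bgt loop: not taken
$t2=7^0=7
halt.

0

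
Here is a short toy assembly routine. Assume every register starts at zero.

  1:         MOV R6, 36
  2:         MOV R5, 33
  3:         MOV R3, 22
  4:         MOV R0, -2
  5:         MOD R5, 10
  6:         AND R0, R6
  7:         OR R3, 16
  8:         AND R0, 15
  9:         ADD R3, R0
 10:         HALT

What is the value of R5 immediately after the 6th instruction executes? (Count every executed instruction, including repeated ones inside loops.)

3

after MOV R6, 36: R6=36
after MOV R5, 33: R5=33
after MOV R3, 22: R3=22
after MOV R0, -2: R0=-2
after MOD R5, 10: R5=33%10=3
after AND R0, R6: R0=(-2)&36=36
After step 6: R5 = 3.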